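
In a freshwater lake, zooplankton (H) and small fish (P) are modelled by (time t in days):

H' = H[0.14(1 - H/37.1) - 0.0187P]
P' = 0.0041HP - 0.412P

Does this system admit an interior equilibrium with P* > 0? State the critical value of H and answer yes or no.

The predator equation gives dP/dt > 0 only when H > 0.412/0.0041 = 100.
Without the predator, H → K = 37.1. Since 37.1 < 100, the predator cannot invade.

Threshold H = 100; K < 100, so no, the predator goes extinct.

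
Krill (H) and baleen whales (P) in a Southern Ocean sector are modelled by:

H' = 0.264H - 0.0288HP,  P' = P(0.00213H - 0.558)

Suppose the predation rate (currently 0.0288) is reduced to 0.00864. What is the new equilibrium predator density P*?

P* ≈ 30.6

At the interior fixed point, setting dH/dt = 0 with H > 0 fixes P* = (prey growth rate)/(HP coefficient) — independent of the other coefficients.
With the change, P* = 0.264/0.00864 = 30.6; it rises from 9.17.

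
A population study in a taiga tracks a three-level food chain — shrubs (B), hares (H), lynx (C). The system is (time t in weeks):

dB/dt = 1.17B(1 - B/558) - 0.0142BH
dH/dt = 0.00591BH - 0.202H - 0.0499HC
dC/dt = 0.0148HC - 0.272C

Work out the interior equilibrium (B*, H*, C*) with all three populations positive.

From dC/dt = 0: 0.0148H* = 0.272, so H* = 18.4.
From dB/dt = 0: 1.17(1 - B*/558) = 0.0142·18.4, giving B* = 558·(1 - 0.223) = 434.
From dH/dt = 0: 0.00591·434 - 0.202 = 0.0499C*, so C* = 2.36/0.0499 = 47.3.

B* ≈ 434, H* ≈ 18.4, C* ≈ 47.3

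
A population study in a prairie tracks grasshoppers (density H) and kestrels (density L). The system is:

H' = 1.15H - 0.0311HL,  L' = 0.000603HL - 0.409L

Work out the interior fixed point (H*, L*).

H* ≈ 678, L* ≈ 37

Set dL/dt = 0 with L > 0: 0.000603H - 0.409 = 0, so H* = 0.409/0.000603 = 678.
Set dH/dt = 0 with H > 0: 1.15 - 0.0311L = 0, so L* = 1.15/0.0311 = 37.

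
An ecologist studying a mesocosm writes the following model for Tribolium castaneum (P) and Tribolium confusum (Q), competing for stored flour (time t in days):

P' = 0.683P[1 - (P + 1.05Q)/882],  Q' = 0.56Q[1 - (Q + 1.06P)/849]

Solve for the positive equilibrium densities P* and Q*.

P* ≈ 83.6, Q* ≈ 760

Setting both brackets to zero gives the nullclines P + 1.05Q = 882 and 1.06P + Q = 849.
Substituting Q = 849 - 1.06P into the first: P(1 - 1.05·1.06) = 882 - 1.05·849.
So P* = -9.45/-0.113 = 83.6, and then Q* = 849 - 1.06·83.6 = 760.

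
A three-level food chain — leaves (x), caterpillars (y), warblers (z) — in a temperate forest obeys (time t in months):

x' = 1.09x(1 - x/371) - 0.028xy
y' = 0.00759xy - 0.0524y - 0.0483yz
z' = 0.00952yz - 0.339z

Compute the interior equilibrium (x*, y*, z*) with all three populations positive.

x* ≈ 31.6, y* ≈ 35.6, z* ≈ 3.89

From dz/dt = 0: 0.00952y* = 0.339, so y* = 35.6.
From dx/dt = 0: 1.09(1 - x*/371) = 0.028·35.6, giving x* = 371·(1 - 0.915) = 31.6.
From dy/dt = 0: 0.00759·31.6 - 0.0524 = 0.0483z*, so z* = 0.188/0.0483 = 3.89.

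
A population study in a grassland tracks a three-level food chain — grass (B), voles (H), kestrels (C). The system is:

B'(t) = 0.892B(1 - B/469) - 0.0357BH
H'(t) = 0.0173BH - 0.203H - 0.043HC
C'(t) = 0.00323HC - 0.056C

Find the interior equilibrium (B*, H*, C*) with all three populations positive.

From dC/dt = 0: 0.00323H* = 0.056, so H* = 17.3.
From dB/dt = 0: 0.892(1 - B*/469) = 0.0357·17.3, giving B* = 469·(1 - 0.694) = 144.
From dH/dt = 0: 0.0173·144 - 0.203 = 0.043C*, so C* = 2.28/0.043 = 53.

B* ≈ 144, H* ≈ 17.3, C* ≈ 53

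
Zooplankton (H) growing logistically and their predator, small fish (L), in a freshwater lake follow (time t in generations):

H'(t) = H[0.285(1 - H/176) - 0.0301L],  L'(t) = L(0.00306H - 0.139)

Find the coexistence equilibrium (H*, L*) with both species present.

H* ≈ 45.4, L* ≈ 7.02

From dL/dt = 0 with L > 0: 0.00306H* = 0.139, so H* = 45.4.
Substitute into dH/dt = 0: 0.285(1 - 45.4/176) = 0.0301L*.
The bracket is 0.742, giving L* = 0.211/0.0301 = 7.02.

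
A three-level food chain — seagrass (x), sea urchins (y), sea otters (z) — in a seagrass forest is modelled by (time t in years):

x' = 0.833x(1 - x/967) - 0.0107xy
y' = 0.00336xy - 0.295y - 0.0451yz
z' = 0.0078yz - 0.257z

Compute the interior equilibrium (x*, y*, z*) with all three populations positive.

From dz/dt = 0: 0.0078y* = 0.257, so y* = 32.9.
From dx/dt = 0: 0.833(1 - x*/967) = 0.0107·32.9, giving x* = 967·(1 - 0.423) = 558.
From dy/dt = 0: 0.00336·558 - 0.295 = 0.0451z*, so z* = 1.58/0.0451 = 35.

x* ≈ 558, y* ≈ 32.9, z* ≈ 35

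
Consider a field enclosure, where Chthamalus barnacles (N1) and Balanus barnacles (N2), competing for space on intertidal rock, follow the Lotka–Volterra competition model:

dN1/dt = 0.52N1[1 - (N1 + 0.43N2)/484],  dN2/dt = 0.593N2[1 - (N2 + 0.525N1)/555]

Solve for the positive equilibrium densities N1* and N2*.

N1* ≈ 317, N2* ≈ 389

Setting both brackets to zero gives the nullclines N1 + 0.43N2 = 484 and 0.525N1 + N2 = 555.
Substituting N2 = 555 - 0.525N1 into the first: N1(1 - 0.43·0.525) = 484 - 0.43·555.
So N1* = 245/0.774 = 317, and then N2* = 555 - 0.525·317 = 389.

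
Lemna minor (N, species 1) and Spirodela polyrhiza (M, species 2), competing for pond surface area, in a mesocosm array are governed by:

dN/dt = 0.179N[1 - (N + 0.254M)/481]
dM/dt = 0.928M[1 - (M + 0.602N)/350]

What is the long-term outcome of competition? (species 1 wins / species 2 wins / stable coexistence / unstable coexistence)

stable coexistence

Compare the nullcline intercepts: K1/α12 = 481/0.254 = 1890 > K2 = 350; K2/α21 = 350/0.602 = 581 > K1 = 481.
Since both inequalities hold, each species can invade when rare, so the interior equilibrium is stable.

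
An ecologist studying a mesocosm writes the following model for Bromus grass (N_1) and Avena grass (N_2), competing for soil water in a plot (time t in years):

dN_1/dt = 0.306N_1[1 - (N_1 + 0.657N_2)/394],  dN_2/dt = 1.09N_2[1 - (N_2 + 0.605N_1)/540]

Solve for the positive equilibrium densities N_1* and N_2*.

Setting both brackets to zero gives the nullclines N_1 + 0.657N_2 = 394 and 0.605N_1 + N_2 = 540.
Substituting N_2 = 540 - 0.605N_1 into the first: N_1(1 - 0.657·0.605) = 394 - 0.657·540.
So N_1* = 39.2/0.603 = 65.1, and then N_2* = 540 - 0.605·65.1 = 501.

N_1* ≈ 65.1, N_2* ≈ 501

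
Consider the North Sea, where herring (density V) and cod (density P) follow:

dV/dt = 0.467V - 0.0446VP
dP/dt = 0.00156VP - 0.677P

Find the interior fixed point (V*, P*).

V* ≈ 434, P* ≈ 10.5

Set dP/dt = 0 with P > 0: 0.00156V - 0.677 = 0, so V* = 0.677/0.00156 = 434.
Set dV/dt = 0 with V > 0: 0.467 - 0.0446P = 0, so P* = 0.467/0.0446 = 10.5.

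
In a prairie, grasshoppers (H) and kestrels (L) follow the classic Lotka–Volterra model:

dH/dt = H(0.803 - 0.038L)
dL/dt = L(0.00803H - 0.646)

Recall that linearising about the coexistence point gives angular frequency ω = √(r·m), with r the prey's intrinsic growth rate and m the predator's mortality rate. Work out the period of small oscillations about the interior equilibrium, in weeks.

T ≈ 8.72 weeks

Here r = 0.803 and m = 0.646, so r·m = 0.519.
ω = √0.519 = 0.72 per week, hence T = 2π/ω ≈ 8.72 weeks.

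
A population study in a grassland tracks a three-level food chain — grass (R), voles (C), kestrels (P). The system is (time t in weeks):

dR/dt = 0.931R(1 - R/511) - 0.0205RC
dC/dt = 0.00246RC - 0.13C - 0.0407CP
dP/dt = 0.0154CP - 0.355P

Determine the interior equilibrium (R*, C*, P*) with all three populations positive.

From dP/dt = 0: 0.0154C* = 0.355, so C* = 23.1.
From dR/dt = 0: 0.931(1 - R*/511) = 0.0205·23.1, giving R* = 511·(1 - 0.508) = 252.
From dC/dt = 0: 0.00246·252 - 0.13 = 0.0407P*, so P* = 0.489/0.0407 = 12.

R* ≈ 252, C* ≈ 23.1, P* ≈ 12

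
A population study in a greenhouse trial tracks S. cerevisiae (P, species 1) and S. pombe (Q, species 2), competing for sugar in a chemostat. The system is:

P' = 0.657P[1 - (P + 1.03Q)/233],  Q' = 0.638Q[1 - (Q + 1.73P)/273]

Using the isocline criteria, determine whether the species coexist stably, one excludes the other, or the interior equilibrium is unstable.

Compare the nullcline intercepts: K1/α12 = 233/1.03 = 226 < K2 = 273; K2/α21 = 273/1.73 = 158 < K1 = 233.
Since both are reversed, neither can invade when rare; the interior point is a saddle.

unstable coexistence (outcome depends on initial conditions)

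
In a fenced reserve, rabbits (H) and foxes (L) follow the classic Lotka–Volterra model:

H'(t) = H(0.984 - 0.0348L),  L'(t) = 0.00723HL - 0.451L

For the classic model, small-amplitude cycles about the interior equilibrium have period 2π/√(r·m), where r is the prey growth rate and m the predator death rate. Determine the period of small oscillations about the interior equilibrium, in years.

Here r = 0.984 and m = 0.451, so r·m = 0.444.
ω = √0.444 = 0.666 per year, hence T = 2π/ω ≈ 9.43 years.

T ≈ 9.43 years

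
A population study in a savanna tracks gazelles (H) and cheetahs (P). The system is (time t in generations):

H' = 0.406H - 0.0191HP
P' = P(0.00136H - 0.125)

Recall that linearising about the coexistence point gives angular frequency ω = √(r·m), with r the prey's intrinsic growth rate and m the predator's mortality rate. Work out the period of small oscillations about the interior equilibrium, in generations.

T ≈ 27.9 generations

Here r = 0.406 and m = 0.125, so r·m = 0.0508.
ω = √0.0508 = 0.225 per generation, hence T = 2π/ω ≈ 27.9 generations.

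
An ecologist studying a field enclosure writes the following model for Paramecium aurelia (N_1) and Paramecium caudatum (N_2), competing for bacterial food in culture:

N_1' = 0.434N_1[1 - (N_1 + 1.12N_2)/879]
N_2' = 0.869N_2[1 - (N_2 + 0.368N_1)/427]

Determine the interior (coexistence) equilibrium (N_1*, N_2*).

N_1* ≈ 682, N_2* ≈ 176

Setting both brackets to zero gives the nullclines N_1 + 1.12N_2 = 879 and 0.368N_1 + N_2 = 427.
Substituting N_2 = 427 - 0.368N_1 into the first: N_1(1 - 1.12·0.368) = 879 - 1.12·427.
So N_1* = 401/0.588 = 682, and then N_2* = 427 - 0.368·682 = 176.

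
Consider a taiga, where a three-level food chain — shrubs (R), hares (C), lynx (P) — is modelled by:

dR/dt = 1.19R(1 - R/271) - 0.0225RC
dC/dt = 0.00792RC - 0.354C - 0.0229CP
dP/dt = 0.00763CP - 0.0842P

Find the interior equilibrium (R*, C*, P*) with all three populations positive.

From dP/dt = 0: 0.00763C* = 0.0842, so C* = 11.
From dR/dt = 0: 1.19(1 - R*/271) = 0.0225·11, giving R* = 271·(1 - 0.209) = 214.
From dC/dt = 0: 0.00792·214 - 0.354 = 0.0229P*, so P* = 1.34/0.0229 = 58.7.

R* ≈ 214, C* ≈ 11, P* ≈ 58.7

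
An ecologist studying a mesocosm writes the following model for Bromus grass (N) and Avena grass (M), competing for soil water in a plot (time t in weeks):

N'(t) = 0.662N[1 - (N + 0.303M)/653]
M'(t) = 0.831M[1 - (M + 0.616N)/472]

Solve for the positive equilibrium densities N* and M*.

N* ≈ 627, M* ≈ 85.8

Setting both brackets to zero gives the nullclines N + 0.303M = 653 and 0.616N + M = 472.
Substituting M = 472 - 0.616N into the first: N(1 - 0.303·0.616) = 653 - 0.303·472.
So N* = 510/0.813 = 627, and then M* = 472 - 0.616·627 = 85.8.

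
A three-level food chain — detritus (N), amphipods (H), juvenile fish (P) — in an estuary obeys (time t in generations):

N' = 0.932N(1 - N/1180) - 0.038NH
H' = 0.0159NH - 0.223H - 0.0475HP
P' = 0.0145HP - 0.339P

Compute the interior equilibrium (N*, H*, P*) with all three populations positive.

N* ≈ 55.2, H* ≈ 23.4, P* ≈ 13.8

From dP/dt = 0: 0.0145H* = 0.339, so H* = 23.4.
From dN/dt = 0: 0.932(1 - N*/1180) = 0.038·23.4, giving N* = 1180·(1 - 0.953) = 55.2.
From dH/dt = 0: 0.0159·55.2 - 0.223 = 0.0475P*, so P* = 0.654/0.0475 = 13.8.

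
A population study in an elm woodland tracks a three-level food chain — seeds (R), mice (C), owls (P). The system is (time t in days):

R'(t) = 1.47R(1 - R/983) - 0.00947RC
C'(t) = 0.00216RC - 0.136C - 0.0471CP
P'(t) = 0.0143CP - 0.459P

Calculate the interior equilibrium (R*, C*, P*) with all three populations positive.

From dP/dt = 0: 0.0143C* = 0.459, so C* = 32.1.
From dR/dt = 0: 1.47(1 - R*/983) = 0.00947·32.1, giving R* = 983·(1 - 0.207) = 780.
From dC/dt = 0: 0.00216·780 - 0.136 = 0.0471P*, so P* = 1.55/0.0471 = 32.9.

R* ≈ 780, C* ≈ 32.1, P* ≈ 32.9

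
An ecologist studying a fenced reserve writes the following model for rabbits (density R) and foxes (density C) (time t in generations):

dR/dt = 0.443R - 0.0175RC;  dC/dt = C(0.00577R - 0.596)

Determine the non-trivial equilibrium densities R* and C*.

R* ≈ 103, C* ≈ 25.3

Set dC/dt = 0 with C > 0: 0.00577R - 0.596 = 0, so R* = 0.596/0.00577 = 103.
Set dR/dt = 0 with R > 0: 0.443 - 0.0175C = 0, so C* = 0.443/0.0175 = 25.3.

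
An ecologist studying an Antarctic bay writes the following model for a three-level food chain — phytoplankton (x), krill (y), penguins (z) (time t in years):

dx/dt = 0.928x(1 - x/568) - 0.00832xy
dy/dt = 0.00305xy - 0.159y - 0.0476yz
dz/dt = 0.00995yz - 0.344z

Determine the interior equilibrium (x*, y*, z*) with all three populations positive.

From dz/dt = 0: 0.00995y* = 0.344, so y* = 34.6.
From dx/dt = 0: 0.928(1 - x*/568) = 0.00832·34.6, giving x* = 568·(1 - 0.31) = 392.
From dy/dt = 0: 0.00305·392 - 0.159 = 0.0476z*, so z* = 1.04/0.0476 = 21.8.

x* ≈ 392, y* ≈ 34.6, z* ≈ 21.8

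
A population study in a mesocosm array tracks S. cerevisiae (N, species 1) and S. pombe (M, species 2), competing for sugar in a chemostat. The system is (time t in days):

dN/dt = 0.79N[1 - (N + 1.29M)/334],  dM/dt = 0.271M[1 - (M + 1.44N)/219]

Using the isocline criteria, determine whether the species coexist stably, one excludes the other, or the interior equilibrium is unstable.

Compare the nullcline intercepts: K1/α12 = 334/1.29 = 259 > K2 = 219; K2/α21 = 219/1.44 = 152 < K1 = 334.
Since the inequalities point opposite ways, species 1 can invade but species 2 cannot.

species 1 excludes species 2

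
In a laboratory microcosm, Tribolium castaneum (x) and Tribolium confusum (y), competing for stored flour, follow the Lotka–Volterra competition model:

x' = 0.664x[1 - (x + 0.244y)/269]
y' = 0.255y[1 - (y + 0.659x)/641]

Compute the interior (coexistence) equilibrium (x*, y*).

x* ≈ 134, y* ≈ 553

Setting both brackets to zero gives the nullclines x + 0.244y = 269 and 0.659x + y = 641.
Substituting y = 641 - 0.659x into the first: x(1 - 0.244·0.659) = 269 - 0.244·641.
So x* = 113/0.839 = 134, and then y* = 641 - 0.659·134 = 553.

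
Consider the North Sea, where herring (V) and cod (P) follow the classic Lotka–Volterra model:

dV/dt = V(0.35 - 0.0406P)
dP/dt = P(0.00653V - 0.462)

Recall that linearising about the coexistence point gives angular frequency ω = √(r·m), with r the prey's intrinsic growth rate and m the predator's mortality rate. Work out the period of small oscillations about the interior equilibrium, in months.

T ≈ 15.6 months

Here r = 0.35 and m = 0.462, so r·m = 0.162.
ω = √0.162 = 0.402 per month, hence T = 2π/ω ≈ 15.6 months.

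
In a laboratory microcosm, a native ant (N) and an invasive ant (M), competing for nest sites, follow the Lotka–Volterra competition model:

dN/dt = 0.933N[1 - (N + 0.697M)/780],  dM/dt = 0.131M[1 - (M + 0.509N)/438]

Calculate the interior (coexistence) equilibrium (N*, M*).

N* ≈ 736, M* ≈ 63.5

Setting both brackets to zero gives the nullclines N + 0.697M = 780 and 0.509N + M = 438.
Substituting M = 438 - 0.509N into the first: N(1 - 0.697·0.509) = 780 - 0.697·438.
So N* = 475/0.645 = 736, and then M* = 438 - 0.509·736 = 63.5.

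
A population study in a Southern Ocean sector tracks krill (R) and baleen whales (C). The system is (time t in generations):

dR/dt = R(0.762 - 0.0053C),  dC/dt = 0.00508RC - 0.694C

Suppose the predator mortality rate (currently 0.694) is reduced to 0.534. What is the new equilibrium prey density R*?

R* ≈ 105

At the interior fixed point, setting dC/dt = 0 with C > 0 fixes R* = (predator death rate)/(RC coefficient) — independent of the other coefficients.
With the change, R* = 0.534/0.00508 = 105; it falls from 137.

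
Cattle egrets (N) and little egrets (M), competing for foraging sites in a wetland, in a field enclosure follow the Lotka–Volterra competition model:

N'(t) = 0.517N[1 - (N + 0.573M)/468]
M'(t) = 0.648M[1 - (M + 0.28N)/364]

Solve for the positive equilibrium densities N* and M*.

N* ≈ 309, M* ≈ 277

Setting both brackets to zero gives the nullclines N + 0.573M = 468 and 0.28N + M = 364.
Substituting M = 364 - 0.28N into the first: N(1 - 0.573·0.28) = 468 - 0.573·364.
So N* = 259/0.84 = 309, and then M* = 364 - 0.28·309 = 277.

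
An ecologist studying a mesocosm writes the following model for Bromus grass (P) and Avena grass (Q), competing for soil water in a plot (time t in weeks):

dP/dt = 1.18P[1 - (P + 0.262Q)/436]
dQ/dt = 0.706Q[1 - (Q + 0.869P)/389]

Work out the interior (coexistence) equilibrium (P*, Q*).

Setting both brackets to zero gives the nullclines P + 0.262Q = 436 and 0.869P + Q = 389.
Substituting Q = 389 - 0.869P into the first: P(1 - 0.262·0.869) = 436 - 0.262·389.
So P* = 334/0.772 = 433, and then Q* = 389 - 0.869·433 = 13.1.

P* ≈ 433, Q* ≈ 13.1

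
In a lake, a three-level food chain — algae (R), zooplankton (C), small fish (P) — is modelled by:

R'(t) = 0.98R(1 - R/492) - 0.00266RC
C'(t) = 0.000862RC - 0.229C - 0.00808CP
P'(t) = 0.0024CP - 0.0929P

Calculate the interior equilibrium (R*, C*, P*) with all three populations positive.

From dP/dt = 0: 0.0024C* = 0.0929, so C* = 38.7.
From dR/dt = 0: 0.98(1 - R*/492) = 0.00266·38.7, giving R* = 492·(1 - 0.105) = 440.
From dC/dt = 0: 0.000862·440 - 0.229 = 0.00808P*, so P* = 0.151/0.00808 = 18.6.

R* ≈ 440, C* ≈ 38.7, P* ≈ 18.6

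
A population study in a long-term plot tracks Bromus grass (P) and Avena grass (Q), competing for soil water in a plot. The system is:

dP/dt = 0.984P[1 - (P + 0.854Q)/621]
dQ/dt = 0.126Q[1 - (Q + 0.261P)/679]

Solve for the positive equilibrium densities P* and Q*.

Setting both brackets to zero gives the nullclines P + 0.854Q = 621 and 0.261P + Q = 679.
Substituting Q = 679 - 0.261P into the first: P(1 - 0.854·0.261) = 621 - 0.854·679.
So P* = 41.1/0.777 = 52.9, and then Q* = 679 - 0.261·52.9 = 665.

P* ≈ 52.9, Q* ≈ 665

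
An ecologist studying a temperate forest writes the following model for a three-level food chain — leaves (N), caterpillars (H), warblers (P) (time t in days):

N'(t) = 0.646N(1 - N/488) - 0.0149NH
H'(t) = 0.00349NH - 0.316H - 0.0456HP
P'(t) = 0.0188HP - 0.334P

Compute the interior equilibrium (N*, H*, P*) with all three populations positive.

N* ≈ 288, H* ≈ 17.8, P* ≈ 15.1

From dP/dt = 0: 0.0188H* = 0.334, so H* = 17.8.
From dN/dt = 0: 0.646(1 - N*/488) = 0.0149·17.8, giving N* = 488·(1 - 0.41) = 288.
From dH/dt = 0: 0.00349·288 - 0.316 = 0.0456P*, so P* = 0.689/0.0456 = 15.1.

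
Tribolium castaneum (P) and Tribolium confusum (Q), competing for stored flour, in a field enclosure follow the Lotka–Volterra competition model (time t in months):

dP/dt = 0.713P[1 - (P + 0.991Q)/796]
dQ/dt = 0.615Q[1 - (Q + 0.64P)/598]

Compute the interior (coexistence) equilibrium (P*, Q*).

P* ≈ 556, Q* ≈ 242

Setting both brackets to zero gives the nullclines P + 0.991Q = 796 and 0.64P + Q = 598.
Substituting Q = 598 - 0.64P into the first: P(1 - 0.991·0.64) = 796 - 0.991·598.
So P* = 203/0.366 = 556, and then Q* = 598 - 0.64·556 = 242.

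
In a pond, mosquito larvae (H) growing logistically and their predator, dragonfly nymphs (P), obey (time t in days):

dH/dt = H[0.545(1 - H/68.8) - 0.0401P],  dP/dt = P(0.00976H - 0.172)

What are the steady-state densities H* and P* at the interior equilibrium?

From dP/dt = 0 with P > 0: 0.00976H* = 0.172, so H* = 17.6.
Substitute into dH/dt = 0: 0.545(1 - 17.6/68.8) = 0.0401P*.
The bracket is 0.744, giving P* = 0.405/0.0401 = 10.1.

H* ≈ 17.6, P* ≈ 10.1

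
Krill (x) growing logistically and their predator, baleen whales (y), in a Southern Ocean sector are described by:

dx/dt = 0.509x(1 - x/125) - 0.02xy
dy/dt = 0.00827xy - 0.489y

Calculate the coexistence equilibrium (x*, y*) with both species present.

x* ≈ 59.1, y* ≈ 13.4

From dy/dt = 0 with y > 0: 0.00827x* = 0.489, so x* = 59.1.
Substitute into dx/dt = 0: 0.509(1 - 59.1/125) = 0.02y*.
The bracket is 0.527, giving y* = 0.268/0.02 = 13.4.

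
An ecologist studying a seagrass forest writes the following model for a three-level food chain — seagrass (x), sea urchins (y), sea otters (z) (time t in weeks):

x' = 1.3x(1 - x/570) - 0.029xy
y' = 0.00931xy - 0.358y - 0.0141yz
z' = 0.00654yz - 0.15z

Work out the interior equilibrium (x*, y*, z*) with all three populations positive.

From dz/dt = 0: 0.00654y* = 0.15, so y* = 22.9.
From dx/dt = 0: 1.3(1 - x*/570) = 0.029·22.9, giving x* = 570·(1 - 0.512) = 278.
From dy/dt = 0: 0.00931·278 - 0.358 = 0.0141z*, so z* = 2.23/0.0141 = 158.

x* ≈ 278, y* ≈ 22.9, z* ≈ 158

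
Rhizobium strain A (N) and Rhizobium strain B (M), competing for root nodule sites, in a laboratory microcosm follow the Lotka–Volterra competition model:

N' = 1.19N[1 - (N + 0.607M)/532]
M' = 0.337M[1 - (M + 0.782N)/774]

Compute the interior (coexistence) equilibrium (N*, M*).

Setting both brackets to zero gives the nullclines N + 0.607M = 532 and 0.782N + M = 774.
Substituting M = 774 - 0.782N into the first: N(1 - 0.607·0.782) = 532 - 0.607·774.
So N* = 62.2/0.525 = 118, and then M* = 774 - 0.782·118 = 681.

N* ≈ 118, M* ≈ 681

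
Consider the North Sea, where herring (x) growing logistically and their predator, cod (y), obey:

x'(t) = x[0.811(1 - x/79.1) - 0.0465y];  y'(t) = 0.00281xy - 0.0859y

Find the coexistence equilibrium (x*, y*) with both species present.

x* ≈ 30.6, y* ≈ 10.7

From dy/dt = 0 with y > 0: 0.00281x* = 0.0859, so x* = 30.6.
Substitute into dx/dt = 0: 0.811(1 - 30.6/79.1) = 0.0465y*.
The bracket is 0.614, giving y* = 0.498/0.0465 = 10.7.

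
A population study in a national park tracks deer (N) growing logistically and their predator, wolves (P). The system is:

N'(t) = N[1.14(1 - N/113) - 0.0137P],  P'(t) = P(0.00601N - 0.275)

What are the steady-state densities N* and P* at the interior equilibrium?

N* ≈ 45.8, P* ≈ 49.5

From dP/dt = 0 with P > 0: 0.00601N* = 0.275, so N* = 45.8.
Substitute into dN/dt = 0: 1.14(1 - 45.8/113) = 0.0137P*.
The bracket is 0.595, giving P* = 0.678/0.0137 = 49.5.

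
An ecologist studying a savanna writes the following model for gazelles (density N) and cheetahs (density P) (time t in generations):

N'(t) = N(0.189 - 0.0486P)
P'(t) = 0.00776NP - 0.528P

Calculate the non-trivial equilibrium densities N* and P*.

N* ≈ 68, P* ≈ 3.89

Set dP/dt = 0 with P > 0: 0.00776N - 0.528 = 0, so N* = 0.528/0.00776 = 68.
Set dN/dt = 0 with N > 0: 0.189 - 0.0486P = 0, so P* = 0.189/0.0486 = 3.89.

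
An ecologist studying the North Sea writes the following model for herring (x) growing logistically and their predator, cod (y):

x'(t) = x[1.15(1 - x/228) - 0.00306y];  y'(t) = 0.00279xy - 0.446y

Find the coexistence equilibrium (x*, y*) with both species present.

x* ≈ 160, y* ≈ 112

From dy/dt = 0 with y > 0: 0.00279x* = 0.446, so x* = 160.
Substitute into dx/dt = 0: 1.15(1 - 160/228) = 0.00306y*.
The bracket is 0.299, giving y* = 0.344/0.00306 = 112.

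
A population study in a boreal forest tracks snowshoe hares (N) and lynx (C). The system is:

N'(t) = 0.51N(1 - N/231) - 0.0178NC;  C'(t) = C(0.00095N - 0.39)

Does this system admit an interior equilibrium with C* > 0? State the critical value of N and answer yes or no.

The predator equation gives dC/dt > 0 only when N > 0.39/0.00095 = 411.
Without the predator, N → K = 231. Since 231 < 411, the predator cannot invade.

Threshold N = 411; K < 411, so no, the predator goes extinct.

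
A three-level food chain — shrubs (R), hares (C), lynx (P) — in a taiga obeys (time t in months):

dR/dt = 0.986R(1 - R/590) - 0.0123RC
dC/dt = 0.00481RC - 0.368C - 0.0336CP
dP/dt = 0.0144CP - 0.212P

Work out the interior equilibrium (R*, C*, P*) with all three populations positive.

R* ≈ 482, C* ≈ 14.7, P* ≈ 58

From dP/dt = 0: 0.0144C* = 0.212, so C* = 14.7.
From dR/dt = 0: 0.986(1 - R*/590) = 0.0123·14.7, giving R* = 590·(1 - 0.184) = 482.
From dC/dt = 0: 0.00481·482 - 0.368 = 0.0336P*, so P* = 1.95/0.0336 = 58.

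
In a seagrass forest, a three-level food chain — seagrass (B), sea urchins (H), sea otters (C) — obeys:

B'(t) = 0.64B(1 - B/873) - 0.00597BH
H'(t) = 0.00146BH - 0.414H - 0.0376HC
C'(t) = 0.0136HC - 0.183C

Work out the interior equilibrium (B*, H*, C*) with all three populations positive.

B* ≈ 763, H* ≈ 13.5, C* ≈ 18.6

From dC/dt = 0: 0.0136H* = 0.183, so H* = 13.5.
From dB/dt = 0: 0.64(1 - B*/873) = 0.00597·13.5, giving B* = 873·(1 - 0.126) = 763.
From dH/dt = 0: 0.00146·763 - 0.414 = 0.0376C*, so C* = 0.701/0.0376 = 18.6.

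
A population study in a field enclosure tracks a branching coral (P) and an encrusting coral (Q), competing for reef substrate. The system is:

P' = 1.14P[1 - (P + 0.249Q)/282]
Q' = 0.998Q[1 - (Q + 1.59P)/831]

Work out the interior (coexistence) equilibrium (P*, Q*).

P* ≈ 124, Q* ≈ 633

Setting both brackets to zero gives the nullclines P + 0.249Q = 282 and 1.59P + Q = 831.
Substituting Q = 831 - 1.59P into the first: P(1 - 0.249·1.59) = 282 - 0.249·831.
So P* = 75.1/0.604 = 124, and then Q* = 831 - 1.59·124 = 633.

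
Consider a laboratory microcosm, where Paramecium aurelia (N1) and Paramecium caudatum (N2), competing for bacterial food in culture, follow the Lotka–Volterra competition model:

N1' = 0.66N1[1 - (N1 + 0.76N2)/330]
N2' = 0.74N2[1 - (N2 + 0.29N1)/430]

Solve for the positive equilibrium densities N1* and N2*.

N1* ≈ 4.1, N2* ≈ 429

Setting both brackets to zero gives the nullclines N1 + 0.76N2 = 330 and 0.29N1 + N2 = 430.
Substituting N2 = 430 - 0.29N1 into the first: N1(1 - 0.76·0.29) = 330 - 0.76·430.
So N1* = 3.2/0.78 = 4.1, and then N2* = 430 - 0.29·4.1 = 429.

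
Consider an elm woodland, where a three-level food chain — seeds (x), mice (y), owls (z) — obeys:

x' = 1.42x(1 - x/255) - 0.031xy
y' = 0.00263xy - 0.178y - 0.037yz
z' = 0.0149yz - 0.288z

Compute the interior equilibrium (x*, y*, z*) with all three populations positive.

x* ≈ 147, y* ≈ 19.3, z* ≈ 5.67

From dz/dt = 0: 0.0149y* = 0.288, so y* = 19.3.
From dx/dt = 0: 1.42(1 - x*/255) = 0.031·19.3, giving x* = 255·(1 - 0.422) = 147.
From dy/dt = 0: 0.00263·147 - 0.178 = 0.037z*, so z* = 0.21/0.037 = 5.67.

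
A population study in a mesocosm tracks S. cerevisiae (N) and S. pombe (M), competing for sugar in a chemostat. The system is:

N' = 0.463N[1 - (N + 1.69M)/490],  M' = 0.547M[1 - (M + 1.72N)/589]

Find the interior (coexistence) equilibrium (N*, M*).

Setting both brackets to zero gives the nullclines N + 1.69M = 490 and 1.72N + M = 589.
Substituting M = 589 - 1.72N into the first: N(1 - 1.69·1.72) = 490 - 1.69·589.
So N* = -505/-1.91 = 265, and then M* = 589 - 1.72·265 = 133.

N* ≈ 265, M* ≈ 133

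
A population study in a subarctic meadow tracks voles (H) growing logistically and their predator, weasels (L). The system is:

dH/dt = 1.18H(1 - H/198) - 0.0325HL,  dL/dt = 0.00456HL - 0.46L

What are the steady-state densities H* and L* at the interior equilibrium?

H* ≈ 101, L* ≈ 17.8

From dL/dt = 0 with L > 0: 0.00456H* = 0.46, so H* = 101.
Substitute into dH/dt = 0: 1.18(1 - 101/198) = 0.0325L*.
The bracket is 0.491, giving L* = 0.579/0.0325 = 17.8.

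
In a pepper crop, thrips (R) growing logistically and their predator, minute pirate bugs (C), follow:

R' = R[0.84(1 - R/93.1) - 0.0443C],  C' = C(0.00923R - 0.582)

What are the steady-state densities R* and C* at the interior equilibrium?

R* ≈ 63.1, C* ≈ 6.12

From dC/dt = 0 with C > 0: 0.00923R* = 0.582, so R* = 63.1.
Substitute into dR/dt = 0: 0.84(1 - 63.1/93.1) = 0.0443C*.
The bracket is 0.323, giving C* = 0.271/0.0443 = 6.12.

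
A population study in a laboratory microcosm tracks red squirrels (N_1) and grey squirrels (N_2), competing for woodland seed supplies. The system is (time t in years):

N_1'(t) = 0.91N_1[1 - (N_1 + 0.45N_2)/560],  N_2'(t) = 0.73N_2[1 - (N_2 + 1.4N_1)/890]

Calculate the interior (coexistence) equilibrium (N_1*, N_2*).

N_1* ≈ 431, N_2* ≈ 286

Setting both brackets to zero gives the nullclines N_1 + 0.45N_2 = 560 and 1.4N_1 + N_2 = 890.
Substituting N_2 = 890 - 1.4N_1 into the first: N_1(1 - 0.45·1.4) = 560 - 0.45·890.
So N_1* = 160/0.37 = 431, and then N_2* = 890 - 1.4·431 = 286.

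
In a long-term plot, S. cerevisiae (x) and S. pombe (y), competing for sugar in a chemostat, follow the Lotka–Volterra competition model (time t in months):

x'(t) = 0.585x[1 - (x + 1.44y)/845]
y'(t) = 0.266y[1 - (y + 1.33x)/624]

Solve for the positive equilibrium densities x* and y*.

Setting both brackets to zero gives the nullclines x + 1.44y = 845 and 1.33x + y = 624.
Substituting y = 624 - 1.33x into the first: x(1 - 1.44·1.33) = 845 - 1.44·624.
So x* = -53.6/-0.915 = 58.5, and then y* = 624 - 1.33·58.5 = 546.

x* ≈ 58.5, y* ≈ 546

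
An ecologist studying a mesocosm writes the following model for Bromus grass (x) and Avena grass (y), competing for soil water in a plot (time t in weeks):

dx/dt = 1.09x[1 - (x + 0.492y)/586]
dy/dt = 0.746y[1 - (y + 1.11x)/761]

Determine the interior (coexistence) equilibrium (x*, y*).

Setting both brackets to zero gives the nullclines x + 0.492y = 586 and 1.11x + y = 761.
Substituting y = 761 - 1.11x into the first: x(1 - 0.492·1.11) = 586 - 0.492·761.
So x* = 212/0.454 = 466, and then y* = 761 - 1.11·466 = 244.

x* ≈ 466, y* ≈ 244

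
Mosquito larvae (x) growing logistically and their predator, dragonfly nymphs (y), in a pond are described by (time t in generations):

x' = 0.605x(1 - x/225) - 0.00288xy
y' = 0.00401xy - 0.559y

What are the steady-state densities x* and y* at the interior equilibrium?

From dy/dt = 0 with y > 0: 0.00401x* = 0.559, so x* = 139.
Substitute into dx/dt = 0: 0.605(1 - 139/225) = 0.00288y*.
The bracket is 0.38, giving y* = 0.23/0.00288 = 79.9.

x* ≈ 139, y* ≈ 79.9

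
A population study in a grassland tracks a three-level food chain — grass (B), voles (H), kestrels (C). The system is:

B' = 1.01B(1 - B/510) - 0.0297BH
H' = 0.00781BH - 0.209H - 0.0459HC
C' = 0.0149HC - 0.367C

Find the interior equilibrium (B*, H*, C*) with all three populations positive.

B* ≈ 141, H* ≈ 24.6, C* ≈ 19.4

From dC/dt = 0: 0.0149H* = 0.367, so H* = 24.6.
From dB/dt = 0: 1.01(1 - B*/510) = 0.0297·24.6, giving B* = 510·(1 - 0.724) = 141.
From dH/dt = 0: 0.00781·141 - 0.209 = 0.0459C*, so C* = 0.889/0.0459 = 19.4.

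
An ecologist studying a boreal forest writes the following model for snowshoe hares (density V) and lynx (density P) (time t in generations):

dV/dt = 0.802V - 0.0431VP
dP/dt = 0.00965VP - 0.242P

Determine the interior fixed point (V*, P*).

V* ≈ 25.1, P* ≈ 18.6

Set dP/dt = 0 with P > 0: 0.00965V - 0.242 = 0, so V* = 0.242/0.00965 = 25.1.
Set dV/dt = 0 with V > 0: 0.802 - 0.0431P = 0, so P* = 0.802/0.0431 = 18.6.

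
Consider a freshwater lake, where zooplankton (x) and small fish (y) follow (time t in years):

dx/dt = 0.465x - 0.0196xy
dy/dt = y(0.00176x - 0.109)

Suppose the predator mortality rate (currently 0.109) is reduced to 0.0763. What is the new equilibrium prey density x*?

At the interior fixed point, setting dy/dt = 0 with y > 0 fixes x* = (predator death rate)/(xy coefficient) — independent of the other coefficients.
With the change, x* = 0.0763/0.00176 = 43.4; it falls from 61.9.

x* ≈ 43.4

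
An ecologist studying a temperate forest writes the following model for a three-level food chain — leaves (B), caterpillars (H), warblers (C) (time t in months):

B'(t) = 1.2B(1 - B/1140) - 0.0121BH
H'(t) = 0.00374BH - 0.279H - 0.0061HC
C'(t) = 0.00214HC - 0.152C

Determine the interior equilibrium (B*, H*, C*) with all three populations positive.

B* ≈ 324, H* ≈ 71, C* ≈ 153

From dC/dt = 0: 0.00214H* = 0.152, so H* = 71.
From dB/dt = 0: 1.2(1 - B*/1140) = 0.0121·71, giving B* = 1140·(1 - 0.716) = 324.
From dH/dt = 0: 0.00374·324 - 0.279 = 0.0061C*, so C* = 0.931/0.0061 = 153.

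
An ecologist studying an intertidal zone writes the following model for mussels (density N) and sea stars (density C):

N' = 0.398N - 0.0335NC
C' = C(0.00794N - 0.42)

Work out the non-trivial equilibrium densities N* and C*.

N* ≈ 52.9, C* ≈ 11.9

Set dC/dt = 0 with C > 0: 0.00794N - 0.42 = 0, so N* = 0.42/0.00794 = 52.9.
Set dN/dt = 0 with N > 0: 0.398 - 0.0335C = 0, so C* = 0.398/0.0335 = 11.9.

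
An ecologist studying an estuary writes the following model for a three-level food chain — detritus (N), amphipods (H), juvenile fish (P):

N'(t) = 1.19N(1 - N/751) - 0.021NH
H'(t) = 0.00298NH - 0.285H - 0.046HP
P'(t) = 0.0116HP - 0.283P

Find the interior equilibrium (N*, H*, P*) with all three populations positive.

N* ≈ 428, H* ≈ 24.4, P* ≈ 21.5

From dP/dt = 0: 0.0116H* = 0.283, so H* = 24.4.
From dN/dt = 0: 1.19(1 - N*/751) = 0.021·24.4, giving N* = 751·(1 - 0.431) = 428.
From dH/dt = 0: 0.00298·428 - 0.285 = 0.046P*, so P* = 0.989/0.046 = 21.5.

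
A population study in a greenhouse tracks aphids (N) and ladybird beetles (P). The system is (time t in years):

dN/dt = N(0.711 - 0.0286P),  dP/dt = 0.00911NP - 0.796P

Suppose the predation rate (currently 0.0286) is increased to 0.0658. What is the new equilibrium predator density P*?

At the interior fixed point, setting dN/dt = 0 with N > 0 fixes P* = (prey growth rate)/(NP coefficient) — independent of the other coefficients.
With the change, P* = 0.711/0.0658 = 10.8; it falls from 24.9.

P* ≈ 10.8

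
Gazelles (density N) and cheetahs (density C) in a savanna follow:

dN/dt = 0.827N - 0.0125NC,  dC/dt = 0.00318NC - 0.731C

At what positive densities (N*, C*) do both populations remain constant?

N* ≈ 230, C* ≈ 66.2

Set dC/dt = 0 with C > 0: 0.00318N - 0.731 = 0, so N* = 0.731/0.00318 = 230.
Set dN/dt = 0 with N > 0: 0.827 - 0.0125C = 0, so C* = 0.827/0.0125 = 66.2.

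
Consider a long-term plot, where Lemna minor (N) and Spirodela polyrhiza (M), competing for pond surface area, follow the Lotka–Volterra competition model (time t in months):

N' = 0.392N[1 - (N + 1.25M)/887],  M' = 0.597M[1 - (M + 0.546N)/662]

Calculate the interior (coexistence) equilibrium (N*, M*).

Setting both brackets to zero gives the nullclines N + 1.25M = 887 and 0.546N + M = 662.
Substituting M = 662 - 0.546N into the first: N(1 - 1.25·0.546) = 887 - 1.25·662.
So N* = 59.5/0.317 = 187, and then M* = 662 - 0.546·187 = 560.

N* ≈ 187, M* ≈ 560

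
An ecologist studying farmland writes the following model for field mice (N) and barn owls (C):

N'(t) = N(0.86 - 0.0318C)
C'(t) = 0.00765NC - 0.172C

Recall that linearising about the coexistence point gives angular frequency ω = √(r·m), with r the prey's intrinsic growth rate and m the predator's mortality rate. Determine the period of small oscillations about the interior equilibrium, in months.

T ≈ 16.3 months

Here r = 0.86 and m = 0.172, so r·m = 0.148.
ω = √0.148 = 0.385 per month, hence T = 2π/ω ≈ 16.3 months.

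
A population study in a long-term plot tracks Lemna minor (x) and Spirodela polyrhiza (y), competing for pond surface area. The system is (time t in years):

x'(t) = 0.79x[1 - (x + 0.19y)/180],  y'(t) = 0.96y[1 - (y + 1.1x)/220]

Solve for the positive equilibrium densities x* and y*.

Setting both brackets to zero gives the nullclines x + 0.19y = 180 and 1.1x + y = 220.
Substituting y = 220 - 1.1x into the first: x(1 - 0.19·1.1) = 180 - 0.19·220.
So x* = 138/0.791 = 175, and then y* = 220 - 1.1·175 = 27.8.

x* ≈ 175, y* ≈ 27.8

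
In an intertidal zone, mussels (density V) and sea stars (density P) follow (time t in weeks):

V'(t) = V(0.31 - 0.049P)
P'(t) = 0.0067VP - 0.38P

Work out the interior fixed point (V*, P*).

Set dP/dt = 0 with P > 0: 0.0067V - 0.38 = 0, so V* = 0.38/0.0067 = 56.7.
Set dV/dt = 0 with V > 0: 0.31 - 0.049P = 0, so P* = 0.31/0.049 = 6.33.

V* ≈ 56.7, P* ≈ 6.33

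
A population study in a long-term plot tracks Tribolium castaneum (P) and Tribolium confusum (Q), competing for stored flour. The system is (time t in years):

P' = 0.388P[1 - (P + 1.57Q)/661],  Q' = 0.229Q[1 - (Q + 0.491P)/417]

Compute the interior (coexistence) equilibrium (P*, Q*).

P* ≈ 27.5, Q* ≈ 403

Setting both brackets to zero gives the nullclines P + 1.57Q = 661 and 0.491P + Q = 417.
Substituting Q = 417 - 0.491P into the first: P(1 - 1.57·0.491) = 661 - 1.57·417.
So P* = 6.31/0.229 = 27.5, and then Q* = 417 - 0.491·27.5 = 403.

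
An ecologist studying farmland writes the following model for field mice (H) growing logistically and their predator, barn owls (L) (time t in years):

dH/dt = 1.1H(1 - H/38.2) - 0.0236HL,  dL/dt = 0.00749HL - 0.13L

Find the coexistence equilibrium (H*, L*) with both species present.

H* ≈ 17.4, L* ≈ 25.4

From dL/dt = 0 with L > 0: 0.00749H* = 0.13, so H* = 17.4.
Substitute into dH/dt = 0: 1.1(1 - 17.4/38.2) = 0.0236L*.
The bracket is 0.546, giving L* = 0.6/0.0236 = 25.4.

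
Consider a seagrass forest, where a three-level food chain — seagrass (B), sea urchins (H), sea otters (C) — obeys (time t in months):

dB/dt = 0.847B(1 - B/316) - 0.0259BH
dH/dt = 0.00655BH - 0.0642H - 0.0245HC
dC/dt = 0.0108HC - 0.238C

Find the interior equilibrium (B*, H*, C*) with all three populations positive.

From dC/dt = 0: 0.0108H* = 0.238, so H* = 22.
From dB/dt = 0: 0.847(1 - B*/316) = 0.0259·22, giving B* = 316·(1 - 0.674) = 103.
From dH/dt = 0: 0.00655·103 - 0.0642 = 0.0245C*, so C* = 0.611/0.0245 = 24.9.

B* ≈ 103, H* ≈ 22, C* ≈ 24.9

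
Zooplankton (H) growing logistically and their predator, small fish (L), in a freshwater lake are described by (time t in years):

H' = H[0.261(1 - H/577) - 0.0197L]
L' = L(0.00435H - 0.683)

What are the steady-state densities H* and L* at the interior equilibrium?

From dL/dt = 0 with L > 0: 0.00435H* = 0.683, so H* = 157.
Substitute into dH/dt = 0: 0.261(1 - 157/577) = 0.0197L*.
The bracket is 0.728, giving L* = 0.19/0.0197 = 9.64.

H* ≈ 157, L* ≈ 9.64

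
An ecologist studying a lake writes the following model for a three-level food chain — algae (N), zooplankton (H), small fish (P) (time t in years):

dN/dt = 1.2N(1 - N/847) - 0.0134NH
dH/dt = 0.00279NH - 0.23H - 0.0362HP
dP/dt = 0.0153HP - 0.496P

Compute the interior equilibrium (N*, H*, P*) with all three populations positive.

N* ≈ 540, H* ≈ 32.4, P* ≈ 35.3

From dP/dt = 0: 0.0153H* = 0.496, so H* = 32.4.
From dN/dt = 0: 1.2(1 - N*/847) = 0.0134·32.4, giving N* = 847·(1 - 0.362) = 540.
From dH/dt = 0: 0.00279·540 - 0.23 = 0.0362P*, so P* = 1.28/0.0362 = 35.3.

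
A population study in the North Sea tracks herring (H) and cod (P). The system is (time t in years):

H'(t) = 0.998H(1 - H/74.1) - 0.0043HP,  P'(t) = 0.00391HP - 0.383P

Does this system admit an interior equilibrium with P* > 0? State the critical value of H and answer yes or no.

Threshold H = 98; K < 98, so no, the predator goes extinct.

The predator equation gives dP/dt > 0 only when H > 0.383/0.00391 = 98.
Without the predator, H → K = 74.1. Since 74.1 < 98, the predator cannot invade.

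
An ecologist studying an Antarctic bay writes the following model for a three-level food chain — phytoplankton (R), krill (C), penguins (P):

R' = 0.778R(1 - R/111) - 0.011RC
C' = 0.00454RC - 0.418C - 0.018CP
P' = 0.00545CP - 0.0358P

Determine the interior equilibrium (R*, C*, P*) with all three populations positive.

From dP/dt = 0: 0.00545C* = 0.0358, so C* = 6.57.
From dR/dt = 0: 0.778(1 - R*/111) = 0.011·6.57, giving R* = 111·(1 - 0.0929) = 101.
From dC/dt = 0: 0.00454·101 - 0.418 = 0.018P*, so P* = 0.0391/0.018 = 2.17.

R* ≈ 101, C* ≈ 6.57, P* ≈ 2.17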